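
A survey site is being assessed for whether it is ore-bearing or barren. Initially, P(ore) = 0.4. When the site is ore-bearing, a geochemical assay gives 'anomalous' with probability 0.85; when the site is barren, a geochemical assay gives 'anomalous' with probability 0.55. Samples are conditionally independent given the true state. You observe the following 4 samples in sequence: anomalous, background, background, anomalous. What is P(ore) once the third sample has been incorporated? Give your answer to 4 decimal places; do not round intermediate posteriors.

Apply Bayes' rule sequentially, carrying P(ore) forward.
After 'anomalous': P(ore) = 0.85·0.4000 / (0.85·0.4000 + 0.55·0.6000) ≈ 0.5075
After 'background': P(ore) = 0.15·0.5075 / (0.15·0.5075 + 0.45·0.4925) ≈ 0.2556
After 'background': P(ore) = 0.15·0.2556 / (0.15·0.2556 + 0.45·0.7444) ≈ 0.1027

0.1027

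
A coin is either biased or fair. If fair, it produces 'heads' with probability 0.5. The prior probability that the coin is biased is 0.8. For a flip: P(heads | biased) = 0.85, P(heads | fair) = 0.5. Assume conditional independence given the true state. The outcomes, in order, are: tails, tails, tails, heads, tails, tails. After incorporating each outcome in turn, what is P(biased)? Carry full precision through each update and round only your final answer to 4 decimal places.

Apply Bayes' rule sequentially, carrying P(biased) forward.
After 'tails': P(biased) = 0.15·0.8000 / (0.15·0.8000 + 0.5·0.2000) ≈ 0.5455
After 'tails': P(biased) = 0.15·0.5455 / (0.15·0.5455 + 0.5·0.4545) ≈ 0.2647
After 'tails': P(biased) = 0.15·0.2647 / (0.15·0.2647 + 0.5·0.7353) ≈ 0.0975
After 'heads': P(biased) = 0.85·0.0975 / (0.85·0.0975 + 0.5·0.9025) ≈ 0.1551
After 'tails': P(biased) = 0.15·0.1551 / (0.15·0.1551 + 0.5·0.8449) ≈ 0.0522
After 'tails': P(biased) = 0.15·0.0522 / (0.15·0.0522 + 0.5·0.9478) ≈ 0.0163

0.0163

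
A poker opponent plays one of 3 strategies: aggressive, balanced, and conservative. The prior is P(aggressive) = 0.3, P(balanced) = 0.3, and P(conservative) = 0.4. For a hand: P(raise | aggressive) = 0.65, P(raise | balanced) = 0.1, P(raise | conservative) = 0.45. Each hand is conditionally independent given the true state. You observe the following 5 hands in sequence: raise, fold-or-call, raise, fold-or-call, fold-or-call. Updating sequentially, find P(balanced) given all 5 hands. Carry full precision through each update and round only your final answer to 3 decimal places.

After 'raise': normaliser = 0.65·0.3000 + 0.1·0.3000 + 0.45·0.4000; P(aggressive) ≈ 0.4815, P(balanced) ≈ 0.0741, P(conservative) ≈ 0.4444
After 'fold-or-call': normaliser = 0.35·0.4815 + 0.9·0.0741 + 0.55·0.4444; P(aggressive) ≈ 0.3514, P(balanced) ≈ 0.1390, P(conservative) ≈ 0.5097
After 'raise': normaliser = 0.65·0.3514 + 0.1·0.1390 + 0.45·0.5097; P(aggressive) ≈ 0.4842, P(balanced) ≈ 0.0295, P(conservative) ≈ 0.4863
After 'fold-or-call': normaliser = 0.35·0.4842 + 0.9·0.0295 + 0.55·0.4863; P(aggressive) ≈ 0.3657, P(balanced) ≈ 0.0572, P(conservative) ≈ 0.5771
After 'fold-or-call': normaliser = 0.35·0.3657 + 0.9·0.0572 + 0.55·0.5771; P(aggressive) ≈ 0.2576, P(balanced) ≈ 0.1037, P(conservative) ≈ 0.6388

0.104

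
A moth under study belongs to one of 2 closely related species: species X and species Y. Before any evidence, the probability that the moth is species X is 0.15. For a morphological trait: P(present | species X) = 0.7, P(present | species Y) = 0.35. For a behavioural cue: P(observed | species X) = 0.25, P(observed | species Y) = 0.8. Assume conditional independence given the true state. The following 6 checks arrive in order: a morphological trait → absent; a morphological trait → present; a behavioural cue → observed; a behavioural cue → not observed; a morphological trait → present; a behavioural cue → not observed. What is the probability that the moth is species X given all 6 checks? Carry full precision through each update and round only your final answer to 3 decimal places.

After a morphological trait='absent': P(species X) = 0.3·0.1500 / (0.3·0.1500 + 0.65·0.8500) ≈ 0.0753
After a morphological trait='present': P(species X) = 0.7·0.0753 / (0.7·0.0753 + 0.35·0.9247) ≈ 0.1401
After a behavioural cue='observed': P(species X) = 0.25·0.1401 / (0.25·0.1401 + 0.8·0.8599) ≈ 0.0484
After a behavioural cue='not observed': P(species X) = 0.75·0.0484 / (0.75·0.0484 + 0.2·0.9516) ≈ 0.1603
After a morphological trait='present': P(species X) = 0.7·0.1603 / (0.7·0.1603 + 0.35·0.8397) ≈ 0.2763
After a behavioural cue='not observed': P(species X) = 0.75·0.2763 / (0.75·0.2763 + 0.2·0.7237) ≈ 0.5888

0.589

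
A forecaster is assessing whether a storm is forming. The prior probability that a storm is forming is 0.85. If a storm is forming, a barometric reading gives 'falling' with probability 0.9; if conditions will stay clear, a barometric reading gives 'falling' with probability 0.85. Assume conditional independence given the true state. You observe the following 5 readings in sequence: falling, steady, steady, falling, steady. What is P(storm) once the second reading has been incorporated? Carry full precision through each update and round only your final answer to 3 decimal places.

After 'falling': P(storm) = 0.9·0.8500 / (0.9·0.8500 + 0.85·0.1500) ≈ 0.8571
After 'steady': P(storm) = 0.1·0.8571 / (0.1·0.8571 + 0.15·0.1429) ≈ 0.8000

0.800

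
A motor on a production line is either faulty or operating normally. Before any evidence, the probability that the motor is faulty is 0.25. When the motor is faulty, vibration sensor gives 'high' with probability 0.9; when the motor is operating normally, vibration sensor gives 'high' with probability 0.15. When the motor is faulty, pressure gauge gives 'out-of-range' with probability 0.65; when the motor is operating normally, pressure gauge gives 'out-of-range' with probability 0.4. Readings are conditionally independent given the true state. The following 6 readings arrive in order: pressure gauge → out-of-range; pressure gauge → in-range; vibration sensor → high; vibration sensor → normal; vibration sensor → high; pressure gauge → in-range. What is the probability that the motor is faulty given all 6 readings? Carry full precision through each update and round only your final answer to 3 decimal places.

After pressure gauge='out-of-range': P(faulty) = 0.65·0.2500 / (0.65·0.2500 + 0.4·0.7500) ≈ 0.3514
After pressure gauge='in-range': P(faulty) = 0.35·0.3514 / (0.35·0.3514 + 0.6·0.6486) ≈ 0.2401
After vibration sensor='high': P(faulty) = 0.9·0.2401 / (0.9·0.2401 + 0.15·0.7599) ≈ 0.6547
After vibration sensor='normal': P(faulty) = 0.1·0.6547 / (0.1·0.6547 + 0.85·0.3453) ≈ 0.1824
After vibration sensor='high': P(faulty) = 0.9·0.1824 / (0.9·0.1824 + 0.15·0.8176) ≈ 0.5723
After pressure gauge='in-range': P(faulty) = 0.35·0.5723 / (0.35·0.5723 + 0.6·0.4277) ≈ 0.4384

0.438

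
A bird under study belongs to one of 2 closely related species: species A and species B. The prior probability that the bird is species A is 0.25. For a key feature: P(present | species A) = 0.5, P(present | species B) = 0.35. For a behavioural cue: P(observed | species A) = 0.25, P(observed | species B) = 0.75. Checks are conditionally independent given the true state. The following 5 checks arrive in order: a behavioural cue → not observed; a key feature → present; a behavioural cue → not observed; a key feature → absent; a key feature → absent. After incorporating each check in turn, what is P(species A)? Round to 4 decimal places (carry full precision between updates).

0.7172

After a behavioural cue='not observed': P(species A) = 0.75·0.2500 / (0.75·0.2500 + 0.25·0.7500) ≈ 0.5000
After a key feature='present': P(species A) = 0.5·0.5000 / (0.5·0.5000 + 0.35·0.5000) ≈ 0.5882
After a behavioural cue='not observed': P(species A) = 0.75·0.5882 / (0.75·0.5882 + 0.25·0.4118) ≈ 0.8108
After a key feature='absent': P(species A) = 0.5·0.8108 / (0.5·0.8108 + 0.65·0.1892) ≈ 0.7673
After a key feature='absent': P(species A) = 0.5·0.7673 / (0.5·0.7673 + 0.65·0.2327) ≈ 0.7172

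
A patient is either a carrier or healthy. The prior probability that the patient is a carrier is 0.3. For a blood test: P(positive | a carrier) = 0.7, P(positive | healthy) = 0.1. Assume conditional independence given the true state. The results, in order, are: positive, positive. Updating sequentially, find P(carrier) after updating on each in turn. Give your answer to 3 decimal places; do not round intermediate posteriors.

After 'positive': P(carrier) = 0.7·0.3000 / (0.7·0.3000 + 0.1·0.7000) ≈ 0.7500
After 'positive': P(carrier) = 0.7·0.7500 / (0.7·0.7500 + 0.1·0.2500) ≈ 0.9545

0.955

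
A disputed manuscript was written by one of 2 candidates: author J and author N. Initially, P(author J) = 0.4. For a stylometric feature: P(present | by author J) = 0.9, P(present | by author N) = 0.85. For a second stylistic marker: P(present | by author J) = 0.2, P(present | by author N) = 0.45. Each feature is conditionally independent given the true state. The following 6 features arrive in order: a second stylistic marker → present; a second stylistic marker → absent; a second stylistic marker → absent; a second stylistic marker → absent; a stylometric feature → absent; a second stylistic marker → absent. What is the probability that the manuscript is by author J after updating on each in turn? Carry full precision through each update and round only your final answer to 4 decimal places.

0.4693

After a second stylistic marker='present': P(author J) = 0.2·0.4000 / (0.2·0.4000 + 0.45·0.6000) ≈ 0.2286
After a second stylistic marker='absent': P(author J) = 0.8·0.2286 / (0.8·0.2286 + 0.55·0.7714) ≈ 0.3012
After a second stylistic marker='absent': P(author J) = 0.8·0.3012 / (0.8·0.3012 + 0.55·0.6988) ≈ 0.3853
After a second stylistic marker='absent': P(author J) = 0.8·0.3853 / (0.8·0.3853 + 0.55·0.6147) ≈ 0.4769
After a stylometric feature='absent': P(author J) = 0.1·0.4769 / (0.1·0.4769 + 0.15·0.5231) ≈ 0.3781
After a second stylistic marker='absent': P(author J) = 0.8·0.3781 / (0.8·0.3781 + 0.55·0.6219) ≈ 0.4693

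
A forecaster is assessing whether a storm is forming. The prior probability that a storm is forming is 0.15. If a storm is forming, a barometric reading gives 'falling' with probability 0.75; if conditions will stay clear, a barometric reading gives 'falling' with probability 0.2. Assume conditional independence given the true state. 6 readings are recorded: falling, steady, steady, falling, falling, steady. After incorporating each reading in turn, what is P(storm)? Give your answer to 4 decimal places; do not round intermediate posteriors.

After 'falling': P(storm) = 0.75·0.1500 / (0.75·0.1500 + 0.2·0.8500) ≈ 0.3982
After 'steady': P(storm) = 0.25·0.3982 / (0.25·0.3982 + 0.8·0.6018) ≈ 0.1714
After 'steady': P(storm) = 0.25·0.1714 / (0.25·0.1714 + 0.8·0.8286) ≈ 0.0607
After 'falling': P(storm) = 0.75·0.0607 / (0.75·0.0607 + 0.2·0.9393) ≈ 0.1951
After 'falling': P(storm) = 0.75·0.1951 / (0.75·0.1951 + 0.2·0.8049) ≈ 0.4761
After 'steady': P(storm) = 0.25·0.4761 / (0.25·0.4761 + 0.8·0.5239) ≈ 0.2212

0.2212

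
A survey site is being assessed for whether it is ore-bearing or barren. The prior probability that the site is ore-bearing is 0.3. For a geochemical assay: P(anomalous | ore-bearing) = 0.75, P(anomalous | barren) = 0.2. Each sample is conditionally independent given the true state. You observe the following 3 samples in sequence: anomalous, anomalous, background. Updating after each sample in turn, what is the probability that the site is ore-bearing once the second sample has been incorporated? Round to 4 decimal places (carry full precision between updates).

0.8577

Each posterior becomes the prior for the next update.
After 'anomalous': P(ore) = 0.75·0.3000 / (0.75·0.3000 + 0.2·0.7000) ≈ 0.6164
After 'anomalous': P(ore) = 0.75·0.6164 / (0.75·0.6164 + 0.2·0.3836) ≈ 0.8577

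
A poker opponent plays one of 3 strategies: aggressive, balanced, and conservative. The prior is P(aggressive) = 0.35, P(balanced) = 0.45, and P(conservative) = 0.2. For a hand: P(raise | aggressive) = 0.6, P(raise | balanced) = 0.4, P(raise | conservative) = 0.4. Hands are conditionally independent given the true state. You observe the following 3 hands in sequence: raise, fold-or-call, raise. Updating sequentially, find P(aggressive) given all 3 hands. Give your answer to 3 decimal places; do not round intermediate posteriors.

0.447

After 'raise': normaliser = 0.6·0.3500 + 0.4·0.4500 + 0.4·0.2000; P(aggressive) ≈ 0.4468, P(balanced) ≈ 0.3830, P(conservative) ≈ 0.1702
After 'fold-or-call': normaliser = 0.4·0.4468 + 0.6·0.3830 + 0.6·0.1702; P(aggressive) ≈ 0.3500, P(balanced) ≈ 0.4500, P(conservative) ≈ 0.2000
After 'raise': normaliser = 0.6·0.3500 + 0.4·0.4500 + 0.4·0.2000; P(aggressive) ≈ 0.4468, P(balanced) ≈ 0.3830, P(conservative) ≈ 0.1702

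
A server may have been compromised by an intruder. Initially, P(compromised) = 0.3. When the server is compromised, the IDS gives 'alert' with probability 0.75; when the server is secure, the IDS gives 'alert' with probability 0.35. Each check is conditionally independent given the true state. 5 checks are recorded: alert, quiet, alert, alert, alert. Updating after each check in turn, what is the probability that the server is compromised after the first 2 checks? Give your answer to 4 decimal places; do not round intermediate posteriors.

After 'alert': P(compromised) = 0.75·0.3000 / (0.75·0.3000 + 0.35·0.7000) ≈ 0.4787
After 'quiet': P(compromised) = 0.25·0.4787 / (0.25·0.4787 + 0.65·0.5213) ≈ 0.2610

0.2610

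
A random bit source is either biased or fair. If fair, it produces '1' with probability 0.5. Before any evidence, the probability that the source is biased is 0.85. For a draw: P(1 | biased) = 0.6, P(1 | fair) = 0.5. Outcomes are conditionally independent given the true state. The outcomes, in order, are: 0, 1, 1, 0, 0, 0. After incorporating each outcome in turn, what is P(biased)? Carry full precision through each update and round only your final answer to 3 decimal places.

After '0': P(biased) = 0.4·0.8500 / (0.4·0.8500 + 0.5·0.1500) ≈ 0.8193
After '1': P(biased) = 0.6·0.8193 / (0.6·0.8193 + 0.5·0.1807) ≈ 0.8447
After '1': P(biased) = 0.6·0.8447 / (0.6·0.8447 + 0.5·0.1553) ≈ 0.8672
After '0': P(biased) = 0.4·0.8672 / (0.4·0.8672 + 0.5·0.1328) ≈ 0.8393
After '0': P(biased) = 0.4·0.8393 / (0.4·0.8393 + 0.5·0.1607) ≈ 0.8069
After '0': P(biased) = 0.4·0.8069 / (0.4·0.8069 + 0.5·0.1931) ≈ 0.7697

0.770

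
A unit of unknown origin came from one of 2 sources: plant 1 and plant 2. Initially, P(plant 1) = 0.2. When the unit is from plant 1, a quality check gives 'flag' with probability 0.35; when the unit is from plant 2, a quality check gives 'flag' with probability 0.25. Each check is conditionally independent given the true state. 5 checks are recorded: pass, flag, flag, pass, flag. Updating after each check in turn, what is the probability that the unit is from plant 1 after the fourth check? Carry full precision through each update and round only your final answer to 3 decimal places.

Apply Bayes' rule sequentially, carrying P(plant 1) forward.
After 'pass': P(plant 1) = 0.65·0.2000 / (0.65·0.2000 + 0.75·0.8000) ≈ 0.1781
After 'flag': P(plant 1) = 0.35·0.1781 / (0.35·0.1781 + 0.25·0.8219) ≈ 0.2327
After 'flag': P(plant 1) = 0.35·0.2327 / (0.35·0.2327 + 0.25·0.7673) ≈ 0.2981
After 'pass': P(plant 1) = 0.65·0.2981 / (0.65·0.2981 + 0.75·0.7019) ≈ 0.2690

0.269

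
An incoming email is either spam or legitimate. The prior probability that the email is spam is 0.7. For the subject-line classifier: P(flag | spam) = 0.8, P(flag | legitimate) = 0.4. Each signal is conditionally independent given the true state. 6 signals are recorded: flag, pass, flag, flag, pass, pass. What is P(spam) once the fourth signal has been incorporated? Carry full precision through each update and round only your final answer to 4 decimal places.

0.8615

After 'flag': P(spam) = 0.8·0.7000 / (0.8·0.7000 + 0.4·0.3000) ≈ 0.8235
After 'pass': P(spam) = 0.2·0.8235 / (0.2·0.8235 + 0.6·0.1765) ≈ 0.6087
After 'flag': P(spam) = 0.8·0.6087 / (0.8·0.6087 + 0.4·0.3913) ≈ 0.7568
After 'flag': P(spam) = 0.8·0.7568 / (0.8·0.7568 + 0.4·0.2432) ≈ 0.8615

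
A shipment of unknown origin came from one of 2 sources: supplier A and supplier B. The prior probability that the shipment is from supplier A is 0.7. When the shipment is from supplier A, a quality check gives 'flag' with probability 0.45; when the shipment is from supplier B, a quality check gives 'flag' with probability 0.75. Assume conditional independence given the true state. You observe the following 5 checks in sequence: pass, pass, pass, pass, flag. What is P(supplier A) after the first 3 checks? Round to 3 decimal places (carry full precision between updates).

After 'pass': P(supplier A) = 0.55·0.7000 / (0.55·0.7000 + 0.25·0.3000) ≈ 0.8370
After 'pass': P(supplier A) = 0.55·0.8370 / (0.55·0.8370 + 0.25·0.1630) ≈ 0.9187
After 'pass': P(supplier A) = 0.55·0.9187 / (0.55·0.9187 + 0.25·0.0813) ≈ 0.9613

0.961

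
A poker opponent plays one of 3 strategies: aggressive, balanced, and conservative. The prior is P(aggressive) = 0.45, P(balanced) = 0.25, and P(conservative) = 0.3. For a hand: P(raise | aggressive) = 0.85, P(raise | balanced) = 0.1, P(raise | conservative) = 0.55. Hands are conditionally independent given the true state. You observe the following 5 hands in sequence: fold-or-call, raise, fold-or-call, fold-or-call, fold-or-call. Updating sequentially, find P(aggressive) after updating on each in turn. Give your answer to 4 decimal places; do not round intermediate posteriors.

0.0083

After 'fold-or-call': normaliser = 0.15·0.4500 + 0.9·0.2500 + 0.45·0.3000; P(aggressive) ≈ 0.1579, P(balanced) ≈ 0.5263, P(conservative) ≈ 0.3158
After 'raise': normaliser = 0.85·0.1579 + 0.1·0.5263 + 0.55·0.3158; P(aggressive) ≈ 0.3723, P(balanced) ≈ 0.1460, P(conservative) ≈ 0.4818
After 'fold-or-call': normaliser = 0.15·0.3723 + 0.9·0.1460 + 0.45·0.4818; P(aggressive) ≈ 0.1382, P(balanced) ≈ 0.3252, P(conservative) ≈ 0.5366
After 'fold-or-call': normaliser = 0.15·0.1382 + 0.9·0.3252 + 0.45·0.5366; P(aggressive) ≈ 0.0374, P(balanced) ≈ 0.5275, P(conservative) ≈ 0.4352
After 'fold-or-call': normaliser = 0.15·0.0374 + 0.9·0.5275 + 0.45·0.4352; P(aggressive) ≈ 0.0083, P(balanced) ≈ 0.7021, P(conservative) ≈ 0.2896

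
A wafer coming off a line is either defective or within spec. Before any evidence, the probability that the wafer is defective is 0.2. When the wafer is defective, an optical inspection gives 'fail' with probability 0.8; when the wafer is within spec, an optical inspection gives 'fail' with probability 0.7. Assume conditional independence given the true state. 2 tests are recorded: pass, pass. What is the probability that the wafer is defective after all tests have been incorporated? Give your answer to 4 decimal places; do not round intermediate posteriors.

0.1000

Each posterior becomes the prior for the next update.
After 'pass': P(defective) = 0.2·0.2000 / (0.2·0.2000 + 0.3·0.8000) ≈ 0.1429
After 'pass': P(defective) = 0.2·0.1429 / (0.2·0.1429 + 0.3·0.8571) ≈ 0.1000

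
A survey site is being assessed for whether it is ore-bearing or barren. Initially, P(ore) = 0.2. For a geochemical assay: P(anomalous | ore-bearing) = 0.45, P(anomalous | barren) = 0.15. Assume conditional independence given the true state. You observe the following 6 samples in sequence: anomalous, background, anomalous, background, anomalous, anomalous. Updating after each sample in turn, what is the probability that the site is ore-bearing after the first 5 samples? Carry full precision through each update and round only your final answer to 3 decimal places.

After 'anomalous': P(ore) = 0.45·0.2000 / (0.45·0.2000 + 0.15·0.8000) ≈ 0.4286
After 'background': P(ore) = 0.55·0.4286 / (0.55·0.4286 + 0.85·0.5714) ≈ 0.3267
After 'anomalous': P(ore) = 0.45·0.3267 / (0.45·0.3267 + 0.15·0.6733) ≈ 0.5928
After 'background': P(ore) = 0.55·0.5928 / (0.55·0.5928 + 0.85·0.4072) ≈ 0.4851
After 'anomalous': P(ore) = 0.45·0.4851 / (0.45·0.4851 + 0.15·0.5149) ≈ 0.7386

0.739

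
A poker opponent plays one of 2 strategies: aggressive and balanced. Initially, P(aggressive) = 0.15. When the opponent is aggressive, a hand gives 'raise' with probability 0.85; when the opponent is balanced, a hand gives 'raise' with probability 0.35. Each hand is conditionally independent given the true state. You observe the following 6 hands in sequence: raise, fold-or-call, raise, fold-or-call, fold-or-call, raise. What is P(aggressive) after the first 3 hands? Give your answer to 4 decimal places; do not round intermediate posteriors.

0.1937

Apply Bayes' rule sequentially, carrying P(aggressive) forward.
After 'raise': P(aggressive) = 0.85·0.1500 / (0.85·0.1500 + 0.35·0.8500) ≈ 0.3000
After 'fold-or-call': P(aggressive) = 0.15·0.3000 / (0.15·0.3000 + 0.65·0.7000) ≈ 0.0900
After 'raise': P(aggressive) = 0.85·0.0900 / (0.85·0.0900 + 0.35·0.9100) ≈ 0.1937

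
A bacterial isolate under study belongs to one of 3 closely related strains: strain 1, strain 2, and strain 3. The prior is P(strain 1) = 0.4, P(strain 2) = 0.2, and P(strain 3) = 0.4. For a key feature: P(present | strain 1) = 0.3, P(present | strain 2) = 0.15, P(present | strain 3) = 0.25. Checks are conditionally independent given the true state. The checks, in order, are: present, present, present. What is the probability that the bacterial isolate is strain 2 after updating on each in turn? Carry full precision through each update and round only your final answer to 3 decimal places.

0.038

After 'present': normaliser = 0.3·0.4000 + 0.15·0.2000 + 0.25·0.4000; P(strain 1) ≈ 0.4800, P(strain 2) ≈ 0.1200, P(strain 3) ≈ 0.4000
After 'present': normaliser = 0.3·0.4800 + 0.15·0.1200 + 0.25·0.4000; P(strain 1) ≈ 0.5496, P(strain 2) ≈ 0.0687, P(strain 3) ≈ 0.3817
After 'present': normaliser = 0.3·0.5496 + 0.15·0.0687 + 0.25·0.3817; P(strain 1) ≈ 0.6093, P(strain 2) ≈ 0.0381, P(strain 3) ≈ 0.3526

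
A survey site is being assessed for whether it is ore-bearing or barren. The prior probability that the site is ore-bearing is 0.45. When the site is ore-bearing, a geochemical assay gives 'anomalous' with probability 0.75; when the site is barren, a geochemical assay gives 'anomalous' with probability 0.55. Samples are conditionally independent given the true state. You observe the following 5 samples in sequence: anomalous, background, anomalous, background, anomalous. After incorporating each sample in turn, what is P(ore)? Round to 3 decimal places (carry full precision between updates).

0.390

After 'anomalous': P(ore) = 0.75·0.4500 / (0.75·0.4500 + 0.55·0.5500) ≈ 0.5273
After 'background': P(ore) = 0.25·0.5273 / (0.25·0.5273 + 0.45·0.4727) ≈ 0.3827
After 'anomalous': P(ore) = 0.75·0.3827 / (0.75·0.3827 + 0.55·0.6173) ≈ 0.4581
After 'background': P(ore) = 0.25·0.4581 / (0.25·0.4581 + 0.45·0.5419) ≈ 0.3195
After 'anomalous': P(ore) = 0.75·0.3195 / (0.75·0.3195 + 0.55·0.6805) ≈ 0.3904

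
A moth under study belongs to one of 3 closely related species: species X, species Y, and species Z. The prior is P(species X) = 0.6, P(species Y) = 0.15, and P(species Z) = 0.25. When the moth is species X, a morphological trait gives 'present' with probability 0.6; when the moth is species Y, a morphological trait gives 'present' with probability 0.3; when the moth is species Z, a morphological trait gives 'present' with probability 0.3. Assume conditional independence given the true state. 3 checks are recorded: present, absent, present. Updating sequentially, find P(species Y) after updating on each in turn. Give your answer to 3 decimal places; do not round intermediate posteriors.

After 'present': normaliser = 0.6·0.6000 + 0.3·0.1500 + 0.3·0.2500; P(species X) ≈ 0.7500, P(species Y) ≈ 0.0938, P(species Z) ≈ 0.1562
After 'absent': normaliser = 0.4·0.7500 + 0.7·0.0938 + 0.7·0.1562; P(species X) ≈ 0.6316, P(species Y) ≈ 0.1382, P(species Z) ≈ 0.2303
After 'present': normaliser = 0.6·0.6316 + 0.3·0.1382 + 0.3·0.2303; P(species X) ≈ 0.7742, P(species Y) ≈ 0.0847, P(species Z) ≈ 0.1411

0.085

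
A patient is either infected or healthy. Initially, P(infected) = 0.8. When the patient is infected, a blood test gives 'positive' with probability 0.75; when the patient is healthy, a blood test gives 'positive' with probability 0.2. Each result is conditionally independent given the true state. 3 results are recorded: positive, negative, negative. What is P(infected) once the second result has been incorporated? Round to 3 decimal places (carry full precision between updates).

0.824

After 'positive': P(infected) = 0.75·0.8000 / (0.75·0.8000 + 0.2·0.2000) ≈ 0.9375
After 'negative': P(infected) = 0.25·0.9375 / (0.25·0.9375 + 0.8·0.0625) ≈ 0.8242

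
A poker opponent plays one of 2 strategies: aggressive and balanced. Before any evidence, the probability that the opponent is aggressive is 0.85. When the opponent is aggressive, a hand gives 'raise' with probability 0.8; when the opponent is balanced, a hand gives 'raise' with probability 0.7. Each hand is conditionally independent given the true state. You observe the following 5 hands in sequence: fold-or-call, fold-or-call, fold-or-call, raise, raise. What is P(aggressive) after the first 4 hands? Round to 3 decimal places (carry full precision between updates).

After 'fold-or-call': P(aggressive) = 0.2·0.8500 / (0.2·0.8500 + 0.3·0.1500) ≈ 0.7907
After 'fold-or-call': P(aggressive) = 0.2·0.7907 / (0.2·0.7907 + 0.3·0.2093) ≈ 0.7158
After 'fold-or-call': P(aggressive) = 0.2·0.7158 / (0.2·0.7158 + 0.3·0.2842) ≈ 0.6267
After 'raise': P(aggressive) = 0.8·0.6267 / (0.8·0.6267 + 0.7·0.3733) ≈ 0.6574

0.657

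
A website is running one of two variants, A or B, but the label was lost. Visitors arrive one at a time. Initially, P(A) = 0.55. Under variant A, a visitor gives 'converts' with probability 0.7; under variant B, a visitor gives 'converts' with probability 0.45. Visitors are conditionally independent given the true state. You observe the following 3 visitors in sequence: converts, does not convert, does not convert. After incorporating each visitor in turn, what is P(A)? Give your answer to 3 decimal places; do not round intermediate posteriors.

0.361

After 'converts': P(A) = 0.7·0.5500 / (0.7·0.5500 + 0.45·0.4500) ≈ 0.6553
After 'does not convert': P(A) = 0.3·0.6553 / (0.3·0.6553 + 0.55·0.3447) ≈ 0.5091
After 'does not convert': P(A) = 0.3·0.5091 / (0.3·0.5091 + 0.55·0.4909) ≈ 0.3613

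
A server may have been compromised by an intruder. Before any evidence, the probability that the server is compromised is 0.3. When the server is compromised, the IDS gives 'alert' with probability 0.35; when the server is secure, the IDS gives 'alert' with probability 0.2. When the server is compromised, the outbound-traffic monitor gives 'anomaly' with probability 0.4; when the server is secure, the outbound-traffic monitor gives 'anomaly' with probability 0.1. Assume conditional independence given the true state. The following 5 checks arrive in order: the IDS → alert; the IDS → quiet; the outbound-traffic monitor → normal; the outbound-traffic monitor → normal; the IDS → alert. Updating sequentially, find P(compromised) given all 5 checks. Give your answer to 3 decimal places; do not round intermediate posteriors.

0.322

Apply Bayes' rule sequentially, carrying P(compromised) forward.
After the IDS='alert': P(compromised) = 0.35·0.3000 / (0.35·0.3000 + 0.2·0.7000) ≈ 0.4286
After the IDS='quiet': P(compromised) = 0.65·0.4286 / (0.65·0.4286 + 0.8·0.5714) ≈ 0.3786
After the outbound-traffic monitor='normal': P(compromised) = 0.6·0.3786 / (0.6·0.3786 + 0.9·0.6214) ≈ 0.2889
After the outbound-traffic monitor='normal': P(compromised) = 0.6·0.2889 / (0.6·0.2889 + 0.9·0.7111) ≈ 0.2131
After the IDS='alert': P(compromised) = 0.35·0.2131 / (0.35·0.2131 + 0.2·0.7869) ≈ 0.3216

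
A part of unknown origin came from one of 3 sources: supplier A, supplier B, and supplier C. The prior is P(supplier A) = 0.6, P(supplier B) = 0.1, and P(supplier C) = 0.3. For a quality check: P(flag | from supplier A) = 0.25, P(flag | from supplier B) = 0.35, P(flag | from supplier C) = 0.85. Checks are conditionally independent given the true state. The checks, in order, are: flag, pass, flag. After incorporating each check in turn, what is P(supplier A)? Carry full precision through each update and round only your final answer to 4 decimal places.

Apply Bayes' rule sequentially, carrying P(supplier A) forward.
After 'flag': normaliser = 0.25·0.6000 + 0.35·0.1000 + 0.85·0.3000; P(supplier A) ≈ 0.3409, P(supplier B) ≈ 0.0795, P(supplier C) ≈ 0.5795
After 'pass': normaliser = 0.75·0.3409 + 0.65·0.0795 + 0.15·0.5795; P(supplier A) ≈ 0.6484, P(supplier B) ≈ 0.1311, P(supplier C) ≈ 0.2205
After 'flag': normaliser = 0.25·0.6484 + 0.35·0.1311 + 0.85·0.2205; P(supplier A) ≈ 0.4100, P(supplier B) ≈ 0.1161, P(supplier C) ≈ 0.4739

0.4100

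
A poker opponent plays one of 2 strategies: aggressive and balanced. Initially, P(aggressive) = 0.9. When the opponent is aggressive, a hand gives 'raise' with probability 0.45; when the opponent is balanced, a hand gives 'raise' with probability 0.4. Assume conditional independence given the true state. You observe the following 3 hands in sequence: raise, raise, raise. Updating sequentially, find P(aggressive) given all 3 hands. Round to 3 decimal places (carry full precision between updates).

After 'raise': P(aggressive) = 0.45·0.9000 / (0.45·0.9000 + 0.4·0.1000) ≈ 0.9101
After 'raise': P(aggressive) = 0.45·0.9101 / (0.45·0.9101 + 0.4·0.0899) ≈ 0.9193
After 'raise': P(aggressive) = 0.45·0.9193 / (0.45·0.9193 + 0.4·0.0807) ≈ 0.9276

0.928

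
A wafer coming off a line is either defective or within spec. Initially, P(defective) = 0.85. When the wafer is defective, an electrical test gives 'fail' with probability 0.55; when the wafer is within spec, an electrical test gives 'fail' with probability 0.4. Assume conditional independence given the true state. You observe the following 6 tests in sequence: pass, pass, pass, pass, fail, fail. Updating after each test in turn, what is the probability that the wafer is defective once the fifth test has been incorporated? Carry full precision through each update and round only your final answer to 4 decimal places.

0.7114

Each posterior becomes the prior for the next update.
After 'pass': P(defective) = 0.45·0.8500 / (0.45·0.8500 + 0.6·0.1500) ≈ 0.8095
After 'pass': P(defective) = 0.45·0.8095 / (0.45·0.8095 + 0.6·0.1905) ≈ 0.7612
After 'pass': P(defective) = 0.45·0.7612 / (0.45·0.7612 + 0.6·0.2388) ≈ 0.7051
After 'pass': P(defective) = 0.45·0.7051 / (0.45·0.7051 + 0.6·0.2949) ≈ 0.6420
After 'fail': P(defective) = 0.55·0.6420 / (0.55·0.6420 + 0.4·0.3580) ≈ 0.7114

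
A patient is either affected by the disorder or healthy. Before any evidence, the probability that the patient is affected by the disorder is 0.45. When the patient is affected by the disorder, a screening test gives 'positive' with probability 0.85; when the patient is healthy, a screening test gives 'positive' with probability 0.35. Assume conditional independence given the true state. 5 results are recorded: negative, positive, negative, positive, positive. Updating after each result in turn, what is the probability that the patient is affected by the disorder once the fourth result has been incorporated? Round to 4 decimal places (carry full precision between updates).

Each posterior becomes the prior for the next update.
After 'negative': P(affected) = 0.15·0.4500 / (0.15·0.4500 + 0.65·0.5500) ≈ 0.1588
After 'positive': P(affected) = 0.85·0.1588 / (0.85·0.1588 + 0.35·0.8412) ≈ 0.3144
After 'negative': P(affected) = 0.15·0.3144 / (0.15·0.3144 + 0.65·0.6856) ≈ 0.0957
After 'positive': P(affected) = 0.85·0.0957 / (0.85·0.0957 + 0.35·0.9043) ≈ 0.2044

0.2044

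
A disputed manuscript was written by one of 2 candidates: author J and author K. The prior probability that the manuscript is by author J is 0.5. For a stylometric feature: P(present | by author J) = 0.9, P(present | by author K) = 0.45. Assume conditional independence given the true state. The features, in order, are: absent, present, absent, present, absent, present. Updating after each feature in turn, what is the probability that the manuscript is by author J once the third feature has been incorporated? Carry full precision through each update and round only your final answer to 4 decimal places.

0.0620

After 'absent': P(author J) = 0.1·0.5000 / (0.1·0.5000 + 0.55·0.5000) ≈ 0.1538
After 'present': P(author J) = 0.9·0.1538 / (0.9·0.1538 + 0.45·0.8462) ≈ 0.2667
After 'absent': P(author J) = 0.1·0.2667 / (0.1·0.2667 + 0.55·0.7333) ≈ 0.0620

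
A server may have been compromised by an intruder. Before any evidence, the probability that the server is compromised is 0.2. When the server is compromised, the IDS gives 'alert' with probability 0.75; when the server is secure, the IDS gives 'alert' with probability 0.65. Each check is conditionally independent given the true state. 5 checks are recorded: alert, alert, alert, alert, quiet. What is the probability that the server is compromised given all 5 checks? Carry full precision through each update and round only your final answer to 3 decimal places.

0.240

After 'alert': P(compromised) = 0.75·0.2000 / (0.75·0.2000 + 0.65·0.8000) ≈ 0.2239
After 'alert': P(compromised) = 0.75·0.2239 / (0.75·0.2239 + 0.65·0.7761) ≈ 0.2497
After 'alert': P(compromised) = 0.75·0.2497 / (0.75·0.2497 + 0.65·0.7503) ≈ 0.2775
After 'alert': P(compromised) = 0.75·0.2775 / (0.75·0.2775 + 0.65·0.7225) ≈ 0.3071
After 'quiet': P(compromised) = 0.25·0.3071 / (0.25·0.3071 + 0.35·0.6929) ≈ 0.2404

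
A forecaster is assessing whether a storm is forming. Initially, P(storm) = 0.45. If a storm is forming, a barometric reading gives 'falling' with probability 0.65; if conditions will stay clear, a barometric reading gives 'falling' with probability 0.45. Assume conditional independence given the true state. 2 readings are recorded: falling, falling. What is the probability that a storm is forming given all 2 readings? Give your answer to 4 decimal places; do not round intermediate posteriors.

Each posterior becomes the prior for the next update.
After 'falling': P(storm) = 0.65·0.4500 / (0.65·0.4500 + 0.45·0.5500) ≈ 0.5417
After 'falling': P(storm) = 0.65·0.5417 / (0.65·0.5417 + 0.45·0.4583) ≈ 0.6306

0.6306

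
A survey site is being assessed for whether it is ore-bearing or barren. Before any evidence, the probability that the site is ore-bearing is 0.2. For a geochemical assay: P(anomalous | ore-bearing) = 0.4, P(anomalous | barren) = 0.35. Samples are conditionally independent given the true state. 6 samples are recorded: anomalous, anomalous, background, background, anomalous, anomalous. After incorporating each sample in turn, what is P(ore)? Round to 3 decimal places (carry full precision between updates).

Each posterior becomes the prior for the next update.
After 'anomalous': P(ore) = 0.4·0.2000 / (0.4·0.2000 + 0.35·0.8000) ≈ 0.2222
After 'anomalous': P(ore) = 0.4·0.2222 / (0.4·0.2222 + 0.35·0.7778) ≈ 0.2462
After 'background': P(ore) = 0.6·0.2462 / (0.6·0.2462 + 0.65·0.7538) ≈ 0.2316
After 'background': P(ore) = 0.6·0.2316 / (0.6·0.2316 + 0.65·0.7684) ≈ 0.2177
After 'anomalous': P(ore) = 0.4·0.2177 / (0.4·0.2177 + 0.35·0.7823) ≈ 0.2413
After 'anomalous': P(ore) = 0.4·0.2413 / (0.4·0.2413 + 0.35·0.7587) ≈ 0.2665

0.267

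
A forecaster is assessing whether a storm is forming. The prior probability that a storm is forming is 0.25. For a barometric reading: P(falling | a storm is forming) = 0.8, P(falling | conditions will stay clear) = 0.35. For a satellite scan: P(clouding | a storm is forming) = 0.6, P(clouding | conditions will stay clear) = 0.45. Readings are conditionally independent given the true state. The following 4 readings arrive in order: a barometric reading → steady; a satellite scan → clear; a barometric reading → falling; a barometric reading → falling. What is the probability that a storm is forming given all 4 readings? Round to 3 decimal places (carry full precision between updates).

After a barometric reading='steady': P(storm) = 0.2·0.2500 / (0.2·0.2500 + 0.65·0.7500) ≈ 0.0930
After a satellite scan='clear': P(storm) = 0.4·0.0930 / (0.4·0.0930 + 0.55·0.9070) ≈ 0.0694
After a barometric reading='falling': P(storm) = 0.8·0.0694 / (0.8·0.0694 + 0.35·0.9306) ≈ 0.1457
After a barometric reading='falling': P(storm) = 0.8·0.1457 / (0.8·0.1457 + 0.35·0.8543) ≈ 0.2804

0.280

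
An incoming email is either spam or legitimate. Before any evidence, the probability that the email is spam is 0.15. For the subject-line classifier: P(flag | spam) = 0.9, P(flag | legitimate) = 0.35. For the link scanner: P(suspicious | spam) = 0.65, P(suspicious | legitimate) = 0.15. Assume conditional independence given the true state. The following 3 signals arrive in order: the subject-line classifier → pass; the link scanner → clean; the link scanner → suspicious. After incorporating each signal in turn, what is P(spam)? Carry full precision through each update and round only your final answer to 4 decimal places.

After the subject-line classifier='pass': P(spam) = 0.1·0.1500 / (0.1·0.1500 + 0.65·0.8500) ≈ 0.0264
After the link scanner='clean': P(spam) = 0.35·0.0264 / (0.35·0.0264 + 0.85·0.9736) ≈ 0.0111
After the link scanner='suspicious': P(spam) = 0.65·0.0111 / (0.65·0.0111 + 0.15·0.9889) ≈ 0.0462

0.0462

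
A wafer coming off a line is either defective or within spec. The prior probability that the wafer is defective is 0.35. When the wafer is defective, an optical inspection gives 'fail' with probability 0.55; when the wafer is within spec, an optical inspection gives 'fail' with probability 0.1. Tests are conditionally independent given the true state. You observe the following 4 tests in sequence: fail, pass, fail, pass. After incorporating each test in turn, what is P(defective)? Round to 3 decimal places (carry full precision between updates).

0.803

After 'fail': P(defective) = 0.55·0.3500 / (0.55·0.3500 + 0.1·0.6500) ≈ 0.7476
After 'pass': P(defective) = 0.45·0.7476 / (0.45·0.7476 + 0.9·0.2524) ≈ 0.5969
After 'fail': P(defective) = 0.55·0.5969 / (0.55·0.5969 + 0.1·0.4031) ≈ 0.8906
After 'pass': P(defective) = 0.45·0.8906 / (0.45·0.8906 + 0.9·0.1094) ≈ 0.8028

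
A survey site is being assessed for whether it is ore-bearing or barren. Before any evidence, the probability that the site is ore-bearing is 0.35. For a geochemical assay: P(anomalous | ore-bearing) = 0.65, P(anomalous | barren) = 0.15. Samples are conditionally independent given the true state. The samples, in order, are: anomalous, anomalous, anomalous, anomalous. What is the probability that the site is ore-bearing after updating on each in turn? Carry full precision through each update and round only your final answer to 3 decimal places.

Each posterior becomes the prior for the next update.
After 'anomalous': P(ore) = 0.65·0.3500 / (0.65·0.3500 + 0.15·0.6500) ≈ 0.7000
After 'anomalous': P(ore) = 0.65·0.7000 / (0.65·0.7000 + 0.15·0.3000) ≈ 0.9100
After 'anomalous': P(ore) = 0.65·0.9100 / (0.65·0.9100 + 0.15·0.0900) ≈ 0.9777
After 'anomalous': P(ore) = 0.65·0.9777 / (0.65·0.9777 + 0.15·0.0223) ≈ 0.9948

0.995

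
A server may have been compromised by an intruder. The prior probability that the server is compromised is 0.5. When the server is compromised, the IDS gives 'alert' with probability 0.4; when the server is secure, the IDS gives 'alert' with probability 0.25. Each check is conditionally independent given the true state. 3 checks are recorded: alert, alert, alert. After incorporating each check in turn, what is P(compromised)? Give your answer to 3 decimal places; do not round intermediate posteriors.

After 'alert': P(compromised) = 0.4·0.5000 / (0.4·0.5000 + 0.25·0.5000) ≈ 0.6154
After 'alert': P(compromised) = 0.4·0.6154 / (0.4·0.6154 + 0.25·0.3846) ≈ 0.7191
After 'alert': P(compromised) = 0.4·0.7191 / (0.4·0.7191 + 0.25·0.2809) ≈ 0.8038

0.804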